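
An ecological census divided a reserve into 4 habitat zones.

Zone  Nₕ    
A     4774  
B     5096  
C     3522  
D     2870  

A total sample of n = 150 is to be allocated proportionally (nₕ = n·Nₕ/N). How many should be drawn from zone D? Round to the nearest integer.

N = 4774 + 5096 + 3522 + 2870 = 16262.
n_D = 150·2870/16262 = 26.473... → 26.

26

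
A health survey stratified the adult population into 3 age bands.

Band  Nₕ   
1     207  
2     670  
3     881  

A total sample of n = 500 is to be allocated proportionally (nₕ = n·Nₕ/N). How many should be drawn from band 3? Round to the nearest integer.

251

N = 207 + 670 + 881 = 1758.
n_3 = 500·881/1758 = 250.569... → 251.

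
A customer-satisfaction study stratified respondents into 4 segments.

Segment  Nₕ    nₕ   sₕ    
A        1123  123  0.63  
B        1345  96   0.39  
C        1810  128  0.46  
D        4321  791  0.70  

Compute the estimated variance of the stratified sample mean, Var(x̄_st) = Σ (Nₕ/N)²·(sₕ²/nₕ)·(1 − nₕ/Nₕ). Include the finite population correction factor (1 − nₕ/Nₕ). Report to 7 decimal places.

N = 8599. Term for each stratum: Wₕ²sₕ²/nₕ·(1−nₕ/Nₕ).
Var(x̄_st) = 0.0000490072 + 0.0000359954 + 0.0000680635 + 0.0001277858 = 0.0002808519 → 0.0002809.

0.0002809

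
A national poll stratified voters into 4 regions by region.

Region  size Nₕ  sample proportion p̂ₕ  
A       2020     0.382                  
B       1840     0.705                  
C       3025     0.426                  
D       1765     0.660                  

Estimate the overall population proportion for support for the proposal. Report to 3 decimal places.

0.523

Wₕ = Nₕ/N with N = 8650: 0.2335, 0.2127, 0.3497, 0.2040.
p̂_st = 0.2335·0.382 + 0.2127·0.705 + 0.3497·0.426 + 0.2040·0.660 ≈ 0.52282... → 0.523.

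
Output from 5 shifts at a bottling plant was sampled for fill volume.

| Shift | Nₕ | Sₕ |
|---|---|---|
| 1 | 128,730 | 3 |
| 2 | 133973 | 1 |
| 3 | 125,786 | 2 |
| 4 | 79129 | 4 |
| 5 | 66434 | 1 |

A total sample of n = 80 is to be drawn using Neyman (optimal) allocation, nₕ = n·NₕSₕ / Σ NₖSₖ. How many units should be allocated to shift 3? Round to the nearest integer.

17

Σ NₕSₕ = 128730·3 + 133973·1 + 125786·2 + 79129·4 + 66434·1 = 1154685.
Share for 3: 251572/1154685 = 0.21787.
n_3 = 80 × 0.21787 = 17.430... → 17.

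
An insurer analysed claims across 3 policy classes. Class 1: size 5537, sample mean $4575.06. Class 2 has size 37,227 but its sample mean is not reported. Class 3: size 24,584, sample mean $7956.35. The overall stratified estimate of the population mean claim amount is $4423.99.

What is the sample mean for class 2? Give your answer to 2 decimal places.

2068.82

N = 5537 + 37227 + 24584 = 67348.
Overall total = μ·N = 4423.99·67348 = 297946878.52.
Subtract the known strata: 5537·4575.06 + 24584·7956.35 = 220931015.62.
Remaining total for class 2: 297946878.52 − 220931015.62 = 77015862.9.
Divide by its size: 77015862.9 / 37227 = 2068.8173... → 2068.82.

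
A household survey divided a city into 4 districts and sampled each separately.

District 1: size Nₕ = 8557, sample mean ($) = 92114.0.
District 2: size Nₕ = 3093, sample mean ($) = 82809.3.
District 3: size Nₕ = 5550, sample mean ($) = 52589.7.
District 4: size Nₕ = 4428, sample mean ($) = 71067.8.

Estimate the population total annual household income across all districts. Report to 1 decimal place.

1650909716.3

1: 8557·92114.0 = 788219498
2: 3093·82809.3 = 256129164.9
3: 5550·52589.7 = 291872835
4: 4428·71067.8 = 314688218.4
τ̂ = Σ Nₕx̄ₕ = 1650909716.3.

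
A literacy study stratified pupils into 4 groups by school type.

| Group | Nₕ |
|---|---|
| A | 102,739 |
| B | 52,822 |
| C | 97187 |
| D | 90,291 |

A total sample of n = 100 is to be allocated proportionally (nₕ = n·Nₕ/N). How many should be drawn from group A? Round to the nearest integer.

30

Share of group A = 102739/343039 = 0.29950.
Allocate 100 × 0.29950 = 29.950... → 30.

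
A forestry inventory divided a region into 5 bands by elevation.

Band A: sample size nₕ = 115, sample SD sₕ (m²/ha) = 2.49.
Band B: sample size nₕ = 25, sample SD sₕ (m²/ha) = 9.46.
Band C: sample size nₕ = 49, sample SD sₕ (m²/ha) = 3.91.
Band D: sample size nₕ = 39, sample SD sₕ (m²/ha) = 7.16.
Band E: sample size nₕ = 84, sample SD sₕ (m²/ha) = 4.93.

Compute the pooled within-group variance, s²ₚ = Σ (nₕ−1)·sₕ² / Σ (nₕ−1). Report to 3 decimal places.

24.605

Degrees of freedom: 114 + 24 + 48 + 38 + 83 = 307.
Σ(nₕ−1)sₕ² = 114·6.2001 + 24·89.4916 + 48·15.2881 + 38·51.2656 + 83·24.3049 = 7553.8381.
s²ₚ = 7553.8381 / 307 = 24.60534... → 24.605.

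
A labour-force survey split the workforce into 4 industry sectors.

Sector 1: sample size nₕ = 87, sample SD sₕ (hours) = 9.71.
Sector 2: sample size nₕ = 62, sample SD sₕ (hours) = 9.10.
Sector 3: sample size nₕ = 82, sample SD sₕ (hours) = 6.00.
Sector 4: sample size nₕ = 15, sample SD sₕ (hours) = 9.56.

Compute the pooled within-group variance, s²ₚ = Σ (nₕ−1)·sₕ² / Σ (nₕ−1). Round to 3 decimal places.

71.716

1: (87−1)·9.71² = 86·94.2841 = 8108.4326
2: (62−1)·9.10² = 61·82.81 = 5051.41
3: (82−1)·6.00² = 81·36 = 2916
4: (15−1)·9.56² = 14·91.3936 = 1279.5104
Numerator = 17355.353; denominator = Σ(nₕ−1) = 242.
s²ₚ = 17355.353/242 = 71.71633... → 71.716.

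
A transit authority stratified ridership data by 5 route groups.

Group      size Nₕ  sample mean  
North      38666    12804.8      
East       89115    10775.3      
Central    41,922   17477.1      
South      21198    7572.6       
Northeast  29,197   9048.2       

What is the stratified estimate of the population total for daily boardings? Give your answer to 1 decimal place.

2612730512.7

Population total = Σ Nₕ·x̄ₕ (each stratum's size times its mean).
38666·12804.8 + 89115·10775.3 + 41922·17477.1 + 21198·7572.6 + 29197·9048.2 = 495110396.8 + 960240859.5 + 732674986.2 + 160523974.8 + 264180295.4 = 2612730512.7.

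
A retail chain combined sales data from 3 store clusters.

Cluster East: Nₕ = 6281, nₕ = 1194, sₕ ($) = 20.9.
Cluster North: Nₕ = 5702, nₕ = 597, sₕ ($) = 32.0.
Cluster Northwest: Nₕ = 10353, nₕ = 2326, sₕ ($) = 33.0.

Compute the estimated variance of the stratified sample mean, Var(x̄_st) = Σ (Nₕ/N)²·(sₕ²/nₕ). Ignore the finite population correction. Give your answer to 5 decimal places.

N = 22336; Wₕ = Nₕ/N.
cluster East: (6281/22336)²·20.9²/1194 = 0.02892911
cluster North: (5702/22336)²·32.0²/597 = 0.11178132
cluster Northwest: (10353/22336)²·33.0²/2326 = 0.10058652
Sum = 0.24129695 → 0.24130.

0.24130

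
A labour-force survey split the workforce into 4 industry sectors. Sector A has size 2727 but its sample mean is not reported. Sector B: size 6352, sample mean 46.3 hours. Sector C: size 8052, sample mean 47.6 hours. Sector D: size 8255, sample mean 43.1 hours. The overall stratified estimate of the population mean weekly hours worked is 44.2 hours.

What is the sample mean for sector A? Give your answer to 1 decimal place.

32.6

N = 2727 + 6352 + 8052 + 8255 = 25386.
Overall total = μ·N = 44.2·25386 = 1122061.2.
Subtract the known strata: 6352·46.3 + 8052·47.6 + 8255·43.1 = 1033163.3.
Remaining total for sector A: 1122061.2 − 1033163.3 = 88897.9.
Divide by its size: 88897.9 / 2727 = 32.599... → 32.6.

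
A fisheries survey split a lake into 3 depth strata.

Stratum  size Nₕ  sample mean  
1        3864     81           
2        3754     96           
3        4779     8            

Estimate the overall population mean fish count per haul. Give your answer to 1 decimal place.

57.4

N = 12397; weights Wₕ = Nₕ/N = (0.3117, 0.3028, 0.3855).
x̄_st = Σ Wₕ·x̄ₕ = 0.3117·81 + 0.3028·96 + 0.3855·8 ≈ 57.401...
→ 57.4.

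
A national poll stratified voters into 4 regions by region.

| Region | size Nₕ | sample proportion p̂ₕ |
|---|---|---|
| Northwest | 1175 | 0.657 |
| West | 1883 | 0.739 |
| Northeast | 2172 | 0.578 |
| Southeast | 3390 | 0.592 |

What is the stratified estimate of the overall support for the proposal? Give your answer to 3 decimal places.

Wₕ = Nₕ/N with N = 8620: 0.1363, 0.2184, 0.2520, 0.3933.
p̂_st = 0.1363·0.657 + 0.2184·0.739 + 0.2520·0.578 + 0.3933·0.592 ≈ 0.62944... → 0.629.

0.629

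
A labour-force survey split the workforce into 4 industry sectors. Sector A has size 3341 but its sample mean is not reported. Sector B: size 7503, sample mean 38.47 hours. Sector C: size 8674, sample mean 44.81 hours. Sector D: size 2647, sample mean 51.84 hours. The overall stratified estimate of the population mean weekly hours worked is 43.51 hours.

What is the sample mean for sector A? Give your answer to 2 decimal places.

44.85

N = 3341 + 7503 + 8674 + 2647 = 22165.
Overall total = μ·N = 43.51·22165 = 964399.15.
Subtract the known strata: 7503·38.47 + 8674·44.81 + 2647·51.84 = 814542.83.
Remaining total for sector A: 964399.15 − 814542.83 = 149856.32.
Divide by its size: 149856.32 / 3341 = 44.8537... → 44.85.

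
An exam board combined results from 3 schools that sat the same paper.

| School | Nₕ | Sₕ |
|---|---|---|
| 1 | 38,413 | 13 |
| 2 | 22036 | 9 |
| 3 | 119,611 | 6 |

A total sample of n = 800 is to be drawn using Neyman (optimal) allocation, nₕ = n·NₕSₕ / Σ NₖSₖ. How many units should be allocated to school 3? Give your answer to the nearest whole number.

1: NₕSₕ = 38413·13 = 499369
2: NₕSₕ = 22036·9 = 198324
3: NₕSₕ = 119611·6 = 717666
Σ NₕSₕ = 1415359.
n_3 = 800·717666/1415359 = 405.645... → 406.

406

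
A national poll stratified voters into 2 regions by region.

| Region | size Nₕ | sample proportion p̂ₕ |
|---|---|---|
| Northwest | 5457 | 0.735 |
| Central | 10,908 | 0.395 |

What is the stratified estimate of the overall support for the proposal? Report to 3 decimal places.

0.508

N = 5457 + 10908 = 16365.
Overall proportion = Σ (Nₕ/N)·p̂ₕ.
Σ Nₕp̂ₕ = 4010.895 + 4308.66 = 8319.555.
8319.555 / 16365 = 0.50837... → 0.508.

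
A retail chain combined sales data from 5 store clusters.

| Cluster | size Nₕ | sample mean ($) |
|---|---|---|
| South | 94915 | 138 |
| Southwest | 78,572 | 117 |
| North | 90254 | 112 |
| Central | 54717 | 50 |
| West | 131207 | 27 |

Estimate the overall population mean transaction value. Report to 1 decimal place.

86.0

N = 94915 + 78572 + 90254 + 54717 + 131207 = 449665.
The stratified mean weights each stratum mean by its population share Nₕ/N.
Σ Nₕx̄ₕ = 94915·138 + 78572·117 + 90254·112 + 54717·50 + 131207·27 = 13098270 + 9192924 + 10108448 + 2735850 + 3542589 = 38678081.
Divide by N: 38678081 / 449665 = 86.015... → 86.0.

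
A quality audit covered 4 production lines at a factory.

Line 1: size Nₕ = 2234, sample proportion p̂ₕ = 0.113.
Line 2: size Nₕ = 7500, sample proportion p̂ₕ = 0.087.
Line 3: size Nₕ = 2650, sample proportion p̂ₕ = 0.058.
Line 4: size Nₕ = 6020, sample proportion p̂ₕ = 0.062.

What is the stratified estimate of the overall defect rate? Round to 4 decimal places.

0.0778

Wₕ = Nₕ/N with N = 18404: 0.1214, 0.4075, 0.1440, 0.3271.
p̂_st = 0.1214·0.113 + 0.4075·0.087 + 0.1440·0.058 + 0.3271·0.062 ≈ 0.077803... → 0.0778.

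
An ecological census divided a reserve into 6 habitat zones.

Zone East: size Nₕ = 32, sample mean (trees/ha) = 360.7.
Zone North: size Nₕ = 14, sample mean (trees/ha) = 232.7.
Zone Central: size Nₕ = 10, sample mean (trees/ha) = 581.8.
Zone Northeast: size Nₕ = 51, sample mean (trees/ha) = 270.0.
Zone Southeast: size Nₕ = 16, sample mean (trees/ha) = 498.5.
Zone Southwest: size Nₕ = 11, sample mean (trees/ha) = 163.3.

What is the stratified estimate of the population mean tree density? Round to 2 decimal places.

N = 32 + 14 + 10 + 51 + 16 + 11 = 134.
The stratified mean weights each stratum mean by its population share Nₕ/N.
Σ Nₕx̄ₕ = 32·360.7 + 14·232.7 + 10·581.8 + 51·270.0 + 16·498.5 + 11·163.3 = 11542.4 + 3257.8 + 5818 + 13770 + 7976 + 1796.3 = 44160.5.
Divide by N: 44160.5 / 134 = 329.5560... → 329.56.

329.56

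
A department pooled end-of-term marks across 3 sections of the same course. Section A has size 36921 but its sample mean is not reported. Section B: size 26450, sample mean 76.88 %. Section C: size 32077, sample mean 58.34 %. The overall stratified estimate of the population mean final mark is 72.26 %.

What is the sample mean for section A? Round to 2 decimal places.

81.04

Σ Nₕx̄ₕ = N·μ, so 36921·x̄_A = 95448·72.26 − (26450·76.88 + 32077·58.34).
= 6897072.48 − 3904848.18 = 2992224.3.
x̄_A = 2992224.3 / 36921 = 81.0440... → 81.04.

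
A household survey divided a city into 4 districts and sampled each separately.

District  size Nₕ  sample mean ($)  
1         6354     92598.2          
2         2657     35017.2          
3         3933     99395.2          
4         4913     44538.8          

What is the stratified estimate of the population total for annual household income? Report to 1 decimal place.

1: 6354·92598.2 = 588368962.8
2: 2657·35017.2 = 93040700.4
3: 3933·99395.2 = 390921321.6
4: 4913·44538.8 = 218819124.4
τ̂ = Σ Nₕx̄ₕ = 1291150109.2.

1291150109.2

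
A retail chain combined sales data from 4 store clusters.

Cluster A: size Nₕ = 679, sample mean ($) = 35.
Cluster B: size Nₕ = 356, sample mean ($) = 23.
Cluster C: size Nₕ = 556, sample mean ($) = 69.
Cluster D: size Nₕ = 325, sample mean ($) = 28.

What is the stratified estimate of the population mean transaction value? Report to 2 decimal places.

N = 679 + 356 + 556 + 325 = 1916.
The stratified mean weights each stratum mean by its population share Nₕ/N.
Σ Nₕx̄ₕ = 679·35 + 356·23 + 556·69 + 325·28 = 23765 + 8188 + 38364 + 9100 = 79417.
Divide by N: 79417 / 1916 = 41.4494... → 41.45.

41.45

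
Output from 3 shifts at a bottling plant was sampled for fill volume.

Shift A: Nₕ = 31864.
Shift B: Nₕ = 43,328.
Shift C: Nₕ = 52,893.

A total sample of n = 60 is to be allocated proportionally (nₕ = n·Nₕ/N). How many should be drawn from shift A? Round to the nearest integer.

Share of shift A = 31864/128085 = 0.24877.
Allocate 60 × 0.24877 = 14.926... → 15.

15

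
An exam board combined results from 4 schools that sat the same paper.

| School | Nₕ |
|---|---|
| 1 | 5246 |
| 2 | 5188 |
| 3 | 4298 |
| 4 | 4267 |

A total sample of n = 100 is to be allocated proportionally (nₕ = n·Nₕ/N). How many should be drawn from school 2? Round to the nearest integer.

27

Share of school 2 = 5188/18999 = 0.27307.
Allocate 100 × 0.27307 = 27.307... → 27.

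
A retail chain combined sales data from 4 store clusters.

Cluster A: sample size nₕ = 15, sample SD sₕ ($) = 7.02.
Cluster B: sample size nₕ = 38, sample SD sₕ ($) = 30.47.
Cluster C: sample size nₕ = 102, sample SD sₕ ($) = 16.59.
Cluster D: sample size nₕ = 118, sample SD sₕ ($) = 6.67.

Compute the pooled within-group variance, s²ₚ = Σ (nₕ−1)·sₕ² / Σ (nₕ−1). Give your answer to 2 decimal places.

A: (15−1)·7.02² = 14·49.2804 = 689.9256
B: (38−1)·30.47² = 37·928.4209 = 34351.5733
C: (102−1)·16.59² = 101·275.2281 = 27798.0381
D: (118−1)·6.67² = 117·44.4889 = 5205.2013
Numerator = 68044.7383; denominator = Σ(nₕ−1) = 269.
s²ₚ = 68044.7383/269 = 252.9544... → 252.95.

252.95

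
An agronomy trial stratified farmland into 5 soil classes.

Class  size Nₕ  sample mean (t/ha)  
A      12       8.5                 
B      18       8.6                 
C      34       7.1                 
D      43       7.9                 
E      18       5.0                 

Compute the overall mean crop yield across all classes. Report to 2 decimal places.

7.42

x̄_st = (Σ Nₕx̄ₕ) / (Σ Nₕ) = (12·8.5 + 18·8.6 + 34·7.1 + 43·7.9 + 18·5.0) / 125
= 927.9 / 125 = 7.4232 → 7.42.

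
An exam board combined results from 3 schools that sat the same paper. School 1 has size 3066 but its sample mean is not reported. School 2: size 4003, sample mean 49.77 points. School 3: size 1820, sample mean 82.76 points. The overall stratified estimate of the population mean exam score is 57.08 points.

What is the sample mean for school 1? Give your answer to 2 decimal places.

51.38

Σ Nₕx̄ₕ = N·μ, so 3066·x̄_1 = 8889·57.08 − (4003·49.77 + 1820·82.76).
= 507384.12 − 349852.51 = 157531.61.
x̄_1 = 157531.61 / 3066 = 51.3802... → 51.38.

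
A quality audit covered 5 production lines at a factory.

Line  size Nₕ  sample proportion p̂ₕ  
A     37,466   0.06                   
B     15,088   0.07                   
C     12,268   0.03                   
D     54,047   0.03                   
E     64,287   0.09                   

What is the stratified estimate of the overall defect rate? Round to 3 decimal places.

Wₕ = Nₕ/N with N = 183156: 0.2046, 0.0824, 0.0670, 0.2951, 0.3510.
p̂_st = 0.2046·0.06 + 0.0824·0.07 + 0.0670·0.03 + 0.2951·0.03 + 0.3510·0.09 ≈ 0.06049... → 0.060.

0.060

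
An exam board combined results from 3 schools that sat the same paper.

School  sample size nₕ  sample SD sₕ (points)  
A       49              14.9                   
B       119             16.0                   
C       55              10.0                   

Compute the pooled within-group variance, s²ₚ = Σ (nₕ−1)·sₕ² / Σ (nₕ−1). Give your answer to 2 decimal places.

210.29

Degrees of freedom: 48 + 118 + 54 = 220.
Σ(nₕ−1)sₕ² = 48·222.01 + 118·256 + 54·100 = 46264.48.
s²ₚ = 46264.48 / 220 = 210.2931... → 210.29.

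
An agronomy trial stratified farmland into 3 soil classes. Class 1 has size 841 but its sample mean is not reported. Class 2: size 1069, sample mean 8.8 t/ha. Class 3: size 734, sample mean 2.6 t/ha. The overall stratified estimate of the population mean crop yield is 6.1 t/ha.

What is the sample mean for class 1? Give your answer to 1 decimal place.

5.7

Σ Nₕx̄ₕ = N·μ, so 841·x̄_1 = 2644·6.1 − (1069·8.8 + 734·2.6).
= 16128.4 − 11315.6 = 4812.8.
x̄_1 = 4812.8 / 841 = 5.723... → 5.7.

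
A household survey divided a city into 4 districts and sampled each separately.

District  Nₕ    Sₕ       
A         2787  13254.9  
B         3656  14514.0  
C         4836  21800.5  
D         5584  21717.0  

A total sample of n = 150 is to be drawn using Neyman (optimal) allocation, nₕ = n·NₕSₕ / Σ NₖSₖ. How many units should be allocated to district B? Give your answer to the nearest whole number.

25

A: NₕSₕ = 2787·13254.9 = 36941406.3
B: NₕSₕ = 3656·14514.0 = 53063184
C: NₕSₕ = 4836·21800.5 = 105427218
D: NₕSₕ = 5584·21717.0 = 121267728
Σ NₕSₕ = 316699536.3.
n_B = 150·53063184/316699536.3 = 25.133... → 25.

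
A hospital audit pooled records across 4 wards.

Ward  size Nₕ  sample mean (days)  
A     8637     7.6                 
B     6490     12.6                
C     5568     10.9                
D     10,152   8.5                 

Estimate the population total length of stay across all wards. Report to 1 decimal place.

294398.4

A: 8637·7.6 = 65641.2
B: 6490·12.6 = 81774
C: 5568·10.9 = 60691.2
D: 10152·8.5 = 86292
τ̂ = Σ Nₕx̄ₕ = 294398.4.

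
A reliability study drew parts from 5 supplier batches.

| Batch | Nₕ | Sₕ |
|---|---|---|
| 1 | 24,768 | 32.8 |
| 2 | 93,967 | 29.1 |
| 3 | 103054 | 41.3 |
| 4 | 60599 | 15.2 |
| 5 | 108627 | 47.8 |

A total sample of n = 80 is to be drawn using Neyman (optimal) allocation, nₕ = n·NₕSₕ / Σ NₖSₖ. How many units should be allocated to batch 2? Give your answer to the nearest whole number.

16

1: NₕSₕ = 24768·32.8 = 812390.4
2: NₕSₕ = 93967·29.1 = 2734439.7
3: NₕSₕ = 103054·41.3 = 4256130.2
4: NₕSₕ = 60599·15.2 = 921104.8
5: NₕSₕ = 108627·47.8 = 5192370.6
Σ NₕSₕ = 13916435.7.
n_2 = 80·2734439.7/13916435.7 = 15.719... → 16.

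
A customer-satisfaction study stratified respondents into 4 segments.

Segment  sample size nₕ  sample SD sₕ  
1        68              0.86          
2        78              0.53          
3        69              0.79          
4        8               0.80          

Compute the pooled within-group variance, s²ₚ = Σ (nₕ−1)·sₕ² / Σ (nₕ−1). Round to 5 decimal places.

1: (68−1)·0.86² = 67·0.7396 = 49.5532
2: (78−1)·0.53² = 77·0.2809 = 21.6293
3: (69−1)·0.79² = 68·0.6241 = 42.4388
4: (8−1)·0.80² = 7·0.64 = 4.48
Numerator = 118.1013; denominator = Σ(nₕ−1) = 219.
s²ₚ = 118.1013/219 = 0.5392753... → 0.53928.

0.53928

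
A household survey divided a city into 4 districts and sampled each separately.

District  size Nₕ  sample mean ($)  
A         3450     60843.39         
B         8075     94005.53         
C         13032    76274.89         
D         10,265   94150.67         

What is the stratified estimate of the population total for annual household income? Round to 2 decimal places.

2929475344.28

A: 3450·60843.39 = 209909695.5
B: 8075·94005.53 = 759094654.75
C: 13032·76274.89 = 994014366.48
D: 10265·94150.67 = 966456627.55
τ̂ = Σ Nₕx̄ₕ = 2929475344.28.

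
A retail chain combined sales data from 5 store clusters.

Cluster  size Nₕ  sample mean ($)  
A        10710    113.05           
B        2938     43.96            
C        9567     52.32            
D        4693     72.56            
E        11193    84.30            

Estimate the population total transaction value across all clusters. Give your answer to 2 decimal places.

Estimate total by summing Nₕ·x̄ₕ over strata.
10710·113.05 + 2938·43.96 + 9567·52.32 + 4693·72.56 + 11193·84.30 = 1210765.5 + 129154.48 + 500545.44 + 340524.08 + 943569.9 = 3124559.40.

3124559.40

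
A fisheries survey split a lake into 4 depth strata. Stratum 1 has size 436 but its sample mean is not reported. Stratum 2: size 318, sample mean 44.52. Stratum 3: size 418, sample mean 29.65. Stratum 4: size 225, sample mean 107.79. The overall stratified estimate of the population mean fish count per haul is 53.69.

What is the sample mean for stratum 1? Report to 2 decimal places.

Σ Nₕx̄ₕ = N·μ, so 436·x̄_1 = 1397·53.69 − (318·44.52 + 418·29.65 + 225·107.79).
= 75004.93 − 50803.81 = 24201.12.
x̄_1 = 24201.12 / 436 = 55.5072... → 55.51.

55.51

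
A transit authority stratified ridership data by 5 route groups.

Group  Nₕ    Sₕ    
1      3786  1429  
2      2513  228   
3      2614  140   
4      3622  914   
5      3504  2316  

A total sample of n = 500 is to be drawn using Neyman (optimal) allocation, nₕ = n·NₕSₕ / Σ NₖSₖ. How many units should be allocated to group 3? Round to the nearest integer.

10

Σ NₕSₕ = 3786·1429 + 2513·228 + 2614·140 + 3622·914 + 3504·2316 = 17774890.
Share for 3: 365960/17774890 = 0.02059.
n_3 = 500 × 0.02059 = 10.294... → 10.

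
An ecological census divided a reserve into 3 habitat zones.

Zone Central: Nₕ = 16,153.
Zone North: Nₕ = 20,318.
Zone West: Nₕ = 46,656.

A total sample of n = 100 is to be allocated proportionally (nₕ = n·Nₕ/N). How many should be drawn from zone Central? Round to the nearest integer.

N = 16153 + 20318 + 46656 = 83127.
n_Central = 100·16153/83127 = 19.432... → 19.

19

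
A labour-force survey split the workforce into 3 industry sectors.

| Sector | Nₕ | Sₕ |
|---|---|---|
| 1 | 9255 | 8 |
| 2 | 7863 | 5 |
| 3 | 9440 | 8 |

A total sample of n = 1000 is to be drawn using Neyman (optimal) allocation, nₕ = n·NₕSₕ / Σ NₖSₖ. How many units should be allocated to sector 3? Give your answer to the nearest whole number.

400

Σ NₕSₕ = 9255·8 + 7863·5 + 9440·8 = 188875.
Share for 3: 75520/188875 = 0.39984.
n_3 = 1000 × 0.39984 = 399.841... → 400.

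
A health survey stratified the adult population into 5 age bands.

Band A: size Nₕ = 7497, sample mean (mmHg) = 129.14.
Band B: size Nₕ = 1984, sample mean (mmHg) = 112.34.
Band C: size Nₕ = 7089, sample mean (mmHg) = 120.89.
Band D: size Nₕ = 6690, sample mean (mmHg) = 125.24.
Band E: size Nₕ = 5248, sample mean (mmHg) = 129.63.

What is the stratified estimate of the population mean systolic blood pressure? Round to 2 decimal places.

125.09

x̄_st = (Σ Nₕx̄ₕ) / (Σ Nₕ) = (7497·129.14 + 1984·112.34 + 7089·120.89 + 6690·125.24 + 5248·129.63) / 28508
= 3566188.19 / 28508 = 125.0943... → 125.09.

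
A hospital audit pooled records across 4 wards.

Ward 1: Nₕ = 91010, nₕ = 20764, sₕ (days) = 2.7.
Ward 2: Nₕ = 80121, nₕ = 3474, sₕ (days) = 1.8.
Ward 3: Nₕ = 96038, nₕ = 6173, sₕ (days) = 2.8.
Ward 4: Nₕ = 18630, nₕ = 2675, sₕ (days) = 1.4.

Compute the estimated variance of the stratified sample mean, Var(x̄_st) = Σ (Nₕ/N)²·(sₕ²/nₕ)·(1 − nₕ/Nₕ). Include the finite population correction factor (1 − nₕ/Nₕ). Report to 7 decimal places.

N = 285799. Term for each stratum: Wₕ²sₕ²/nₕ·(1−nₕ/Nₕ).
Var(x̄_st) = 0.0000274793 + 0.0000701189 + 0.0001341937 + 0.0000026664 = 0.0002344583 → 0.0002345.

0.0002345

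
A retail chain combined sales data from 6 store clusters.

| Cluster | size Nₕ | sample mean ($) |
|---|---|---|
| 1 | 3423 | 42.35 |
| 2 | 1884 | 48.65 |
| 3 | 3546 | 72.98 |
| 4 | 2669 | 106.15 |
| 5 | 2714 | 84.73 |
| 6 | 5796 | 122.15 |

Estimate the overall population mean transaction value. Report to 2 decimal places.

85.70

N = 20032; weights Wₕ = Nₕ/N = (0.1709, 0.0940, 0.1770, 0.1332, 0.1355, 0.2893).
x̄_st = Σ Wₕ·x̄ₕ = 0.1709·42.35 + 0.0940·48.65 + 0.1770·72.98 + 0.1332·106.15 + 0.1355·84.73 + 0.2893·122.15 ≈ 85.6959...
→ 85.70.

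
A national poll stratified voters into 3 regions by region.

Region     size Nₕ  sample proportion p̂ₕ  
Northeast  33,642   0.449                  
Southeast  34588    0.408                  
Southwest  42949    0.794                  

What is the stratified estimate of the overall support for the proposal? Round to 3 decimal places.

0.570

Wₕ = Nₕ/N with N = 111179: 0.3026, 0.3111, 0.3863.
p̂_st = 0.3026·0.449 + 0.3111·0.408 + 0.3863·0.794 ≈ 0.56952... → 0.570.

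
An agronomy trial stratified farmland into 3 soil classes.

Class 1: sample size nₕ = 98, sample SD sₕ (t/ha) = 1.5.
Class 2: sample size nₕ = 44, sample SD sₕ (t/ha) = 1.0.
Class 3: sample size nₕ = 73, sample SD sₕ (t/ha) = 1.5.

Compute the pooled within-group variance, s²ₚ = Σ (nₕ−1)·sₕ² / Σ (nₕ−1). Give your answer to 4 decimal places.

Degrees of freedom: 97 + 43 + 72 = 212.
Σ(nₕ−1)sₕ² = 97·2.25 + 43·1 + 72·2.25 = 423.25.
s²ₚ = 423.25 / 212 = 1.996462... → 1.9965.

1.9965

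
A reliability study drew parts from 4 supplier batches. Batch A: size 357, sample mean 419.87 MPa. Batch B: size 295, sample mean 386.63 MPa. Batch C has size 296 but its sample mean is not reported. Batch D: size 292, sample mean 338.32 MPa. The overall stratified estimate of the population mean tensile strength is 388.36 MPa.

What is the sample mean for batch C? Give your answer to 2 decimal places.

Σ Nₕx̄ₕ = N·μ, so 296·x̄_C = 1240·388.36 − (357·419.87 + 295·386.63 + 292·338.32).
= 481566.4 − 362738.88 = 118827.52.
x̄_C = 118827.52 / 296 = 401.4443... → 401.44.

401.44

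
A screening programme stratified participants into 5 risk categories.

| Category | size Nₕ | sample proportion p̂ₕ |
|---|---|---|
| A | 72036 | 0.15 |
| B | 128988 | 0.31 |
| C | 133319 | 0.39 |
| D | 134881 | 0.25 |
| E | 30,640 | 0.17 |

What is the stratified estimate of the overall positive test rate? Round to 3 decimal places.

Wₕ = Nₕ/N with N = 499864: 0.1441, 0.2580, 0.2667, 0.2698, 0.0613.
p̂_st = 0.1441·0.15 + 0.2580·0.31 + 0.2667·0.39 + 0.2698·0.25 + 0.0613·0.17 ≈ 0.28351... → 0.284.

0.284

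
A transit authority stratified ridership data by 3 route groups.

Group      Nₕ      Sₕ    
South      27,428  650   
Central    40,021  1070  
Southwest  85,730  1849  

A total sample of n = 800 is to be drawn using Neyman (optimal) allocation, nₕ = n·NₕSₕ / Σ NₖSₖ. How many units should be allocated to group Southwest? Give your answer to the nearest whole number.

Σ NₕSₕ = 27428·650 + 40021·1070 + 85730·1849 = 219165440.
Share for Southwest: 158514770/219165440 = 0.72327.
n_Southwest = 800 × 0.72327 = 578.612... → 579.

579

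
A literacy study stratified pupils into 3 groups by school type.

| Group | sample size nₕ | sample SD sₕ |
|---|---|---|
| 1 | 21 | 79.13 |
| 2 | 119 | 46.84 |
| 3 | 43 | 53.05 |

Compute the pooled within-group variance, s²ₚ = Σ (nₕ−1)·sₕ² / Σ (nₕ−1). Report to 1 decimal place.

2790.7

1: (21−1)·79.13² = 20·6261.5569 = 125231.138
2: (119−1)·46.84² = 118·2193.9856 = 258890.3008
3: (43−1)·53.05² = 42·2814.3025 = 118200.705
Numerator = 502322.1438; denominator = Σ(nₕ−1) = 180.
s²ₚ = 502322.1438/180 = 2790.679... → 2790.7.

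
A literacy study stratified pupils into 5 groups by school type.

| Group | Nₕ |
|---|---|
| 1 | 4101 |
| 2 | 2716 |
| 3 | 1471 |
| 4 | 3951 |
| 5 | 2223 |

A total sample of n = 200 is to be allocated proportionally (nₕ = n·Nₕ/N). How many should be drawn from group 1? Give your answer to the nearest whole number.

N = 4101 + 2716 + 1471 + 3951 + 2223 = 14462.
n_1 = 200·4101/14462 = 56.714... → 57.

57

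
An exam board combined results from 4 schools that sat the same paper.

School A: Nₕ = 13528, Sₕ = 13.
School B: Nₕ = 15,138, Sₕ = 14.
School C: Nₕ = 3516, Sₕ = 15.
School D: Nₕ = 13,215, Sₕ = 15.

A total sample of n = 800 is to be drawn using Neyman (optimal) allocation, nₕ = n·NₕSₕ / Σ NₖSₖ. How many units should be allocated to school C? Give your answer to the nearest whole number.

66

Σ NₕSₕ = 13528·13 + 15138·14 + 3516·15 + 13215·15 = 638761.
Share for C: 52740/638761 = 0.08257.
n_C = 800 × 0.08257 = 66.053... → 66.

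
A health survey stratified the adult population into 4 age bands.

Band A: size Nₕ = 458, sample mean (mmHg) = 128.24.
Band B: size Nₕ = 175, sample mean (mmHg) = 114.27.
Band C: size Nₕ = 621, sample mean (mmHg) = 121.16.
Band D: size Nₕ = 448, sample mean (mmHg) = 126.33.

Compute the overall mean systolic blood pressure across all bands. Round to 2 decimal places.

N = 1702; weights Wₕ = Nₕ/N = (0.2691, 0.1028, 0.3649, 0.2632).
x̄_st = Σ Wₕ·x̄ₕ = 0.2691·128.24 + 0.1028·114.27 + 0.3649·121.16 + 0.2632·126.33 ≈ 123.7176...
→ 123.72.

123.72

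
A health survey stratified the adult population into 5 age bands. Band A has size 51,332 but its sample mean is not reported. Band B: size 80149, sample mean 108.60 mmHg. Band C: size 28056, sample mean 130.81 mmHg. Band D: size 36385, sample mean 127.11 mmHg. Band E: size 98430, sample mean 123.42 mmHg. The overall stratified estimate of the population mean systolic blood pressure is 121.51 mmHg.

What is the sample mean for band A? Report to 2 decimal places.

128.95

Σ Nₕx̄ₕ = N·μ, so 51332·x̄_A = 294352·121.51 − (80149·108.60 + 28056·130.81 + 36385·127.11 + 98430·123.42).
= 35766711.52 − 29147314.71 = 6619396.81.
x̄_A = 6619396.81 / 51332 = 128.9526... → 128.95.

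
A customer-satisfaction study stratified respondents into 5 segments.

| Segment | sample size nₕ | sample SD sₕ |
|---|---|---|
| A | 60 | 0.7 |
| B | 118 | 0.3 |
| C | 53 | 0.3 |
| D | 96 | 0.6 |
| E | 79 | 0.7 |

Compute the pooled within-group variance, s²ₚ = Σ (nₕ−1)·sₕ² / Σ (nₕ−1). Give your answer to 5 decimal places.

Degrees of freedom: 59 + 117 + 52 + 95 + 78 = 401.
Σ(nₕ−1)sₕ² = 59·0.49 + 117·0.09 + 52·0.09 + 95·0.36 + 78·0.49 = 116.54.
s²ₚ = 116.54 / 401 = 0.2906234... → 0.29062.

0.29062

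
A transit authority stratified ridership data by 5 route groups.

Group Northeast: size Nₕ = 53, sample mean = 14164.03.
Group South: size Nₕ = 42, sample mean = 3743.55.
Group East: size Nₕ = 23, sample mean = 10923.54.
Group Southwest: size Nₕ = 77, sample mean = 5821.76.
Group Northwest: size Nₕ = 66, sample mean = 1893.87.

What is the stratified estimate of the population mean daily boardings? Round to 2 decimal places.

x̄_st = (Σ Nₕx̄ₕ) / (Σ Nₕ) = (53·14164.03 + 42·3743.55 + 23·10923.54 + 77·5821.76 + 66·1893.87) / 261
= 1732435.05 / 261 = 6637.6822... → 6637.68.

6637.68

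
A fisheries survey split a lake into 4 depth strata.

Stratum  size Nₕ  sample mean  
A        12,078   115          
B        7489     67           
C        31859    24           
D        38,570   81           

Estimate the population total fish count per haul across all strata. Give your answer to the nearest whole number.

5779519

Estimate total by summing Nₕ·x̄ₕ over strata.
12078·115 + 7489·67 + 31859·24 + 38570·81 = 1388970 + 501763 + 764616 + 3124170 = 5779519.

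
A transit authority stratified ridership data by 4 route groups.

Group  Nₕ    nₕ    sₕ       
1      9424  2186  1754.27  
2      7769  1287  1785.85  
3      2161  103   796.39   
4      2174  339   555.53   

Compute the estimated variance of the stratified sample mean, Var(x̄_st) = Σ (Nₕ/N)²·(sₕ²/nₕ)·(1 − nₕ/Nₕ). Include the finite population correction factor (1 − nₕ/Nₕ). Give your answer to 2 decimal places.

N = 21528. Term for each stratum: Wₕ²sₕ²/nₕ·(1−nₕ/Nₕ).
Var(x̄_st) = 207.19974 + 269.26393 + 59.08907 + 7.83617 = 543.38891 → 543.39.

543.39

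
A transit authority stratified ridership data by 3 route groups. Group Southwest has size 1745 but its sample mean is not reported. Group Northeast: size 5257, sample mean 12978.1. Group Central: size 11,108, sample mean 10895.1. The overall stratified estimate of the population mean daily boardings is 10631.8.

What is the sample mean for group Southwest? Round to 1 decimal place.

Σ Nₕx̄ₕ = N·μ, so 1745·x̄_Southwest = 18110·10631.8 − (5257·12978.1 + 11108·10895.1).
= 192541898 − 189248642.5 = 3293255.5.
x̄_Southwest = 3293255.5 / 1745 = 1887.252... → 1887.3.

1887.3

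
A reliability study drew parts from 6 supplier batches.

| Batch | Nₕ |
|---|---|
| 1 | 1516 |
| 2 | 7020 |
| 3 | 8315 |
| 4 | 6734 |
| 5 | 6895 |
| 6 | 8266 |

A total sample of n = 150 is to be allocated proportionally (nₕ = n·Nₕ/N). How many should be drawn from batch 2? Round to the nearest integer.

Share of batch 2 = 7020/38746 = 0.18118.
Allocate 150 × 0.18118 = 27.177... → 27.

27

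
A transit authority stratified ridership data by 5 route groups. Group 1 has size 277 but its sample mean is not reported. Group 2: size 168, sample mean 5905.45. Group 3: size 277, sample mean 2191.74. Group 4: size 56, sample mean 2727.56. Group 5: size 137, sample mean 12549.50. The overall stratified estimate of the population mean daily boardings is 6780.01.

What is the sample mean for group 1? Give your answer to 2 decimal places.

9864.46

N = 277 + 168 + 277 + 56 + 137 = 915.
Overall total = μ·N = 6780.01·915 = 6203709.15.
Subtract the known strata: 168·5905.45 + 277·2191.74 + 56·2727.56 + 137·12549.50 = 3471252.44.
Remaining total for group 1: 6203709.15 − 3471252.44 = 2732456.71.
Divide by its size: 2732456.71 / 277 = 9864.4647... → 9864.46.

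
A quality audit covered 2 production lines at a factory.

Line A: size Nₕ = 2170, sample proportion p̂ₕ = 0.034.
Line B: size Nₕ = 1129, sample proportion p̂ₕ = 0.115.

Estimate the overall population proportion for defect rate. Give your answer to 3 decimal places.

0.062

Wₕ = Nₕ/N with N = 3299: 0.6578, 0.3422.
p̂_st = 0.6578·0.034 + 0.3422·0.115 ≈ 0.06172... → 0.062.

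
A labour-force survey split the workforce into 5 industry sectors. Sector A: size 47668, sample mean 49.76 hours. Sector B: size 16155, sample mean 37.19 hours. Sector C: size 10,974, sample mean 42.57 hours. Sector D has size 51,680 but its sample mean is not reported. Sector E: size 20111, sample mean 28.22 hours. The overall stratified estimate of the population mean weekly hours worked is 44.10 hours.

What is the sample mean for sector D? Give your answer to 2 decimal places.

Σ Nₕx̄ₕ = N·μ, so 51680·x̄_D = 146588·44.10 − (47668·49.76 + 16155·37.19 + 10974·42.57 + 20111·28.22).
= 6464530.8 − 4007459.73 = 2457071.07.
x̄_D = 2457071.07 / 51680 = 47.5439... → 47.54.

47.54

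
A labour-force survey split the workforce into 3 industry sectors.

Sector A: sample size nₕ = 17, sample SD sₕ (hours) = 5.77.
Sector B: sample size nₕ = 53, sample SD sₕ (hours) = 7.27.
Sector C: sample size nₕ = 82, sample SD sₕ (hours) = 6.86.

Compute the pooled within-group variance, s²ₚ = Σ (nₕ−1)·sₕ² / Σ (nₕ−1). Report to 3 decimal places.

47.603

A: (17−1)·5.77² = 16·33.2929 = 532.6864
B: (53−1)·7.27² = 52·52.8529 = 2748.3508
C: (82−1)·6.86² = 81·47.0596 = 3811.8276
Numerator = 7092.8648; denominator = Σ(nₕ−1) = 149.
s²ₚ = 7092.8648/149 = 47.60312... → 47.603.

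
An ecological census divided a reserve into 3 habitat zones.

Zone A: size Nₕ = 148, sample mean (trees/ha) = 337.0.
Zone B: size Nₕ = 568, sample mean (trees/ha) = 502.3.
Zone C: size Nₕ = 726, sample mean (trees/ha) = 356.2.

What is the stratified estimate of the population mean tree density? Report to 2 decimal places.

x̄_st = (Σ Nₕx̄ₕ) / (Σ Nₕ) = (148·337.0 + 568·502.3 + 726·356.2) / 1442
= 593783.6 / 1442 = 411.7778... → 411.78.

411.78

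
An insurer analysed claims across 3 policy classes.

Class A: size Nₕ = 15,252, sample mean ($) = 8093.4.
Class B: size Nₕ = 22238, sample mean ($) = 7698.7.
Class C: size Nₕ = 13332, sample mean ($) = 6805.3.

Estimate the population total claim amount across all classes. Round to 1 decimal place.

385372487.0

A: 15252·8093.4 = 123440536.8
B: 22238·7698.7 = 171203690.6
C: 13332·6805.3 = 90728259.6
τ̂ = Σ Nₕx̄ₕ = 385372487.0.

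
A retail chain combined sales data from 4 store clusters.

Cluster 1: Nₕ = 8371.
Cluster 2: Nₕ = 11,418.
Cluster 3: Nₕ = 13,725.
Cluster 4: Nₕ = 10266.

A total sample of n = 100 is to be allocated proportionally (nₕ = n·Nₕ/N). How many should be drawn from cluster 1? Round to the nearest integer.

N = 8371 + 11418 + 13725 + 10266 = 43780.
n_1 = 100·8371/43780 = 19.121... → 19.

19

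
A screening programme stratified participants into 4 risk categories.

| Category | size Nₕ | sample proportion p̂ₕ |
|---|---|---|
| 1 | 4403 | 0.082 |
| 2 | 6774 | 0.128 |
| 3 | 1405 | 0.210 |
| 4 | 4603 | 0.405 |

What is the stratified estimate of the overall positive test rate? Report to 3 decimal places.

0.197

N = 4403 + 6774 + 1405 + 4603 = 17185.
Overall proportion = Σ (Nₕ/N)·p̂ₕ.
Σ Nₕp̂ₕ = 361.046 + 867.072 + 295.05 + 1864.215 = 3387.383.
3387.383 / 17185 = 0.19711... → 0.197.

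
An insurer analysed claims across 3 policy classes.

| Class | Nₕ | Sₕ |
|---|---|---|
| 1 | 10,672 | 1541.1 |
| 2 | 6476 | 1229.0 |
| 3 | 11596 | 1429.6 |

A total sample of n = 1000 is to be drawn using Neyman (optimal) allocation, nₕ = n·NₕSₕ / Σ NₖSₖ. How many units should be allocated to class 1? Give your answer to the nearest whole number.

1: NₕSₕ = 10672·1541.1 = 16446619.2
2: NₕSₕ = 6476·1229.0 = 7959004
3: NₕSₕ = 11596·1429.6 = 16577641.6
Σ NₕSₕ = 40983264.8.
n_1 = 1000·16446619.2/40983264.8 = 401.301... → 401.

401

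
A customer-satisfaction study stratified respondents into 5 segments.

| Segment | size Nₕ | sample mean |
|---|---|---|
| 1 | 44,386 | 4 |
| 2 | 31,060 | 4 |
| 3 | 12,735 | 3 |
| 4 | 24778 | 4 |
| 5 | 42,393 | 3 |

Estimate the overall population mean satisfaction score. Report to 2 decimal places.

N = 44386 + 31060 + 12735 + 24778 + 42393 = 155352.
Weight each subgroup mean by Nₕ/N and sum.
Σ Nₕx̄ₕ = 44386·4 + 31060·4 + 12735·3 + 24778·4 + 42393·3 = 177544 + 124240 + 38205 + 99112 + 127179 = 566280.
Divide by N: 566280 / 155352 = 3.6451... → 3.65.

3.65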